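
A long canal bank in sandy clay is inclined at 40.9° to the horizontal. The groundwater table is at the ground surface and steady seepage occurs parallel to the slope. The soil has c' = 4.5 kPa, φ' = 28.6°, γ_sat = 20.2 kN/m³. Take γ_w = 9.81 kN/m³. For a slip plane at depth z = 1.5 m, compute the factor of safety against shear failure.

With seepage parallel to the slope and the water table at the surface, the effective normal stress on the slip plane uses the buoyant unit weight γ' = γ_sat − γ_w while the driving shear stress uses γ_sat:
FS = [c' + γ' z cos²β tanφ'] / [γ_sat z sinβ cosβ]
γ' = 20.2 − 9.81 = 10.39 kN/m³
Numerator = 4.5 + 10.39·1.5·cos²40.9°·tan28.6° = 4.5 + 10.39·1.5·0.5713·0.5452 = 9.355 kPa
Denominator = 20.2·1.5·sin40.9°·cos40.9° = 20.2·1.5·0.6547·0.7559 = 14.995 kPa
FS = 9.355 / 14.995 = 0.624

FS = 0.62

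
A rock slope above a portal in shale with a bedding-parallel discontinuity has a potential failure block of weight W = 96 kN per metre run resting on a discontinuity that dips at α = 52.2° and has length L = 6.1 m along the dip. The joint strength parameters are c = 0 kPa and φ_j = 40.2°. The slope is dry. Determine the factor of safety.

FS = 0.66

Resolving the block weight along and normal to the plane and applying the Mohr–Coulomb strength on the joint:
N' = W cosα = 96·cos52.2° = 58.8 kN/m
Driving force T = W sinα = 96·sin52.2° = 75.9 kN/m
Resisting force R = c·L + N'·tanφ_j = 0·6.1 + 58.8·tan40.2° = 0.0 + 49.7 = 49.7 kN/m
FS = R / T = 49.7 / 75.9 = 0.656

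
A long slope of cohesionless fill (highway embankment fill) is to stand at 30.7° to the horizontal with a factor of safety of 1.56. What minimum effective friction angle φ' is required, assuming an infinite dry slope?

FS = tanφ'/tanβ ⇒ tanφ' = FS · tanβ = 1.56 · tan30.7° = 0.9263
φ' = arctan(0.9263) = 42.81°

φ' = 42.8°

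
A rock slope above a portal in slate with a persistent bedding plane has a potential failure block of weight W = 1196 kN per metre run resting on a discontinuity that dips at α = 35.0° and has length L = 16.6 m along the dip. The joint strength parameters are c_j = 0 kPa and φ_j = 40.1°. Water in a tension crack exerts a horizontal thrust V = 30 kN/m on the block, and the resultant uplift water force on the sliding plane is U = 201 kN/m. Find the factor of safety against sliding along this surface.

FS = 0.90

Resolving the block weight along and normal to the plane and applying the Mohr–Coulomb strength on the joint:
N' = W cosα − U − V sinα = 1196·cos35.0° − 201 − 30·sin35.0° = 761.5 kN/m
Driving force T = W sinα + V cosα = 1196·sin35.0° + 30·cos35.0° = 710.6 kN/m
Resisting force R = c_j·L + N'·tanφ_j = 0·16.6 + 761.5·tan40.1° = 0.0 + 641.2 = 641.2 kN/m
FS = R / T = 641.2 / 710.6 = 0.902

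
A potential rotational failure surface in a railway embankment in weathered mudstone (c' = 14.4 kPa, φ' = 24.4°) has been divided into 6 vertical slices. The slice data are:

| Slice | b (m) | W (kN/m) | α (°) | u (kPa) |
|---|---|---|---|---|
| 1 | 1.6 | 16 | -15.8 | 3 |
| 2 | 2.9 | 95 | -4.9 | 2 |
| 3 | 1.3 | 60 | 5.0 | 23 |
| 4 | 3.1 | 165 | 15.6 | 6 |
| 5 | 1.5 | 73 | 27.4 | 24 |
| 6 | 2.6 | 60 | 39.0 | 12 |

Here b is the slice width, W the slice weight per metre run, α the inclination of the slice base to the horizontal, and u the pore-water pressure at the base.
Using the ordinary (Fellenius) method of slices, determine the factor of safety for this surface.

FS = 3.13

Ordinary method of slices: FS = Σ[c'·Δl_i + (W_i cosα_i − u_i·Δl_i)·tanφ'] / Σ W_i sinα_i, with Δl_i = b_i / cosα_i.
Slice 1: Δl = 1.6/cos(-15.8°) = 1.663 m; N'_1 = 16·cos(-15.8°) − 3·1.663 = 10.4; c'Δl = 23.94; W sinα = -4.4
Slice 2: Δl = 2.9/cos(-4.9°) = 2.911 m; N'_2 = 95·cos(-4.9°) − 2·2.911 = 88.8; c'Δl = 41.91; W sinα = -8.1
Slice 3: Δl = 1.3/cos5.0° = 1.305 m; N'_3 = 60·cos5.0° − 23·1.305 = 29.8; c'Δl = 18.79; W sinα = 5.2
Slice 4: Δl = 3.1/cos15.6° = 3.219 m; N'_4 = 165·cos15.6° − 6·3.219 = 139.6; c'Δl = 46.35; W sinα = 44.4
Slice 5: Δl = 1.5/cos27.4° = 1.690 m; N'_5 = 73·cos27.4° − 24·1.690 = 24.3; c'Δl = 24.33; W sinα = 33.6
Slice 6: Δl = 2.6/cos39.0° = 3.346 m; N'_6 = 60·cos39.0° − 12·3.346 = 6.5; c'Δl = 48.18; W sinα = 37.8
Σc'Δl = 203.5 kN/m; ΣN' = 299.3 kN/m; ΣW sinα = 108.5 kN/m
Resisting = 203.5 + 299.3·tan24.4° = 203.5 + 135.8 = 339.3 kN/m
FS = 339.3 / 108.5 = 3.128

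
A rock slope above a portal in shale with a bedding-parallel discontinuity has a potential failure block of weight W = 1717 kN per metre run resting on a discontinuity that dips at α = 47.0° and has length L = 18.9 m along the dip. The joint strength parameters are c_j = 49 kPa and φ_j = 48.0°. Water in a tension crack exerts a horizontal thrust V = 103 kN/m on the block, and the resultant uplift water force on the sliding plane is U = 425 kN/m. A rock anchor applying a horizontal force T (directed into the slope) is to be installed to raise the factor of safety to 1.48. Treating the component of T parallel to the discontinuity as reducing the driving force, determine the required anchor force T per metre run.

T = 160 kN/m

Resolving forces along and normal to the sliding plane, with the horizontal anchor force T adding T·sinα to the effective normal force and T·cosα acting up the plane against the driving force:
FS = [c_jL + (W cosα − U − V sinα + T sinα) tanφ_j] / [W sinα + V cosα − T cosα]
Without the anchor: N' = 670.7 kN/m, driving T_d = 1326.0 kN/m, resisting R = 49·18.9 + 670.7·tan48.0° = 1670.9 kN/m, FS = 1.26.
Setting FS = 1.48 and solving for T:
1.48·(1326.0 − T cos47.0°) = 1670.9 + T sin47.0°·tan48.0°
T·(sin47.0°·tan48.0° + 1.48·cos47.0°) = 1.48·1326.0 − 1670.9
T·(0.7314·1.1106 + 1.48·0.6820) = 1962.5 − 1670.9 = 291.5
T·1.8216 = 291.5
T = 160.0 kN/m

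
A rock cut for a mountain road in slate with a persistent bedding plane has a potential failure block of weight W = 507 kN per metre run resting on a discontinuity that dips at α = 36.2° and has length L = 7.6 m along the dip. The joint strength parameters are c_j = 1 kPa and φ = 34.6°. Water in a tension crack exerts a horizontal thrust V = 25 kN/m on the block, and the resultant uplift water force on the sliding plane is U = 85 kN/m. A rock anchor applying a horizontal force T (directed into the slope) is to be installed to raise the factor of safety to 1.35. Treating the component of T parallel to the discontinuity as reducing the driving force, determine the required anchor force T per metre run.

Resolving forces along and normal to the sliding plane, with the horizontal anchor force T adding T·sinα to the effective normal force and T·cosα acting up the plane against the driving force:
FS = [c_jL + (W cosα − U − V sinα + T sinα) tanφ] / [W sinα + V cosα − T cosα]
Without the anchor: N' = 309.4 kN/m, driving T_d = 319.6 kN/m, resisting R = 1·7.6 + 309.4·tan34.6° = 221.0 kN/m, FS = 0.69.
Setting FS = 1.35 and solving for T:
1.35·(319.6 − T cos36.2°) = 221.0 + T sin36.2°·tan34.6°
T·(sin36.2°·tan34.6° + 1.35·cos36.2°) = 1.35·319.6 − 221.0
T·(0.5906·0.6899 + 1.35·0.8070) = 431.5 − 221.0 = 210.5
T·1.4968 = 210.5
T = 140.6 kN/m

T = 141 kN/m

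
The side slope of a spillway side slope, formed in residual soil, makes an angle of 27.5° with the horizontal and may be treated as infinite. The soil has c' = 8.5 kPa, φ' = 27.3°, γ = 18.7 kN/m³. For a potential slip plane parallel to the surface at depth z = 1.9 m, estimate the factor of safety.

For an infinite slope with a slip plane parallel to the surface (no pore pressure): FS = [c' + γz cos²β tanφ'] / [γz sinβ cosβ].
γz = 18.7·1.9 = 35.53 kN/m²
Numerator = 8.5 + 35.53·cos²27.5°·tan27.3° = 8.5 + 35.53·0.7868·0.5161 = 22.928 kPa
Denominator = 35.53·sin27.5°·cos27.5° = 35.53·0.4617·0.8870 = 14.552 kPa
FS = 22.928 / 14.552 = 1.576

FS = 1.58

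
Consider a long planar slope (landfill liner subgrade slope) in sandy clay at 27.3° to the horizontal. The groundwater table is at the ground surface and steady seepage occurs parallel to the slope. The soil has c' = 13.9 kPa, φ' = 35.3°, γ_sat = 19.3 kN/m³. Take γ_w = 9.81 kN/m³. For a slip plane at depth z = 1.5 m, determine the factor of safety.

With seepage parallel to the slope and the water table at the surface, the effective normal stress on the slip plane uses the buoyant unit weight γ' = γ_sat − γ_w while the driving shear stress uses γ_sat:
FS = [c' + γ' z cos²β tanφ'] / [γ_sat z sinβ cosβ]
γ' = 19.3 − 9.81 = 9.49 kN/m³
Numerator = 13.9 + 9.49·1.5·cos²27.3°·tan35.3° = 13.9 + 9.49·1.5·0.7896·0.7080 = 21.859 kPa
Denominator = 19.3·1.5·sin27.3°·cos27.3° = 19.3·1.5·0.4586·0.8886 = 11.799 kPa
FS = 21.859 / 11.799 = 1.853

FS = 1.85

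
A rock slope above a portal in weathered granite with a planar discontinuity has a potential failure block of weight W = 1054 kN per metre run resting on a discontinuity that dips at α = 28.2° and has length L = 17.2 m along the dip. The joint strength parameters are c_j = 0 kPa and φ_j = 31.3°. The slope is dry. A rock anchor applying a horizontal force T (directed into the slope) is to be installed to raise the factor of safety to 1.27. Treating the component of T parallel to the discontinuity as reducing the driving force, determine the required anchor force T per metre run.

T = 48 kN/m

Resolving forces along and normal to the sliding plane, with the horizontal anchor force T adding T·sinα to the effective normal force and T·cosα acting up the plane against the driving force:
FS = [c_jL + (W cosα + T sinα) tanφ_j] / [W sinα − T cosα]
Without the anchor: N' = 928.9 kN/m, driving T_d = 498.1 kN/m, resisting R = 0·17.2 + 928.9·tan31.3° = 564.8 kN/m, FS = 1.13.
Setting FS = 1.27 and solving for T:
1.27·(498.1 − T cos28.2°) = 564.8 + T sin28.2°·tan31.3°
T·(sin28.2°·tan31.3° + 1.27·cos28.2°) = 1.27·498.1 − 564.8
T·(0.4726·0.6080 + 1.27·0.8813) = 632.5 − 564.8 = 67.8
T·1.4066 = 67.8
T = 48.2 kN/m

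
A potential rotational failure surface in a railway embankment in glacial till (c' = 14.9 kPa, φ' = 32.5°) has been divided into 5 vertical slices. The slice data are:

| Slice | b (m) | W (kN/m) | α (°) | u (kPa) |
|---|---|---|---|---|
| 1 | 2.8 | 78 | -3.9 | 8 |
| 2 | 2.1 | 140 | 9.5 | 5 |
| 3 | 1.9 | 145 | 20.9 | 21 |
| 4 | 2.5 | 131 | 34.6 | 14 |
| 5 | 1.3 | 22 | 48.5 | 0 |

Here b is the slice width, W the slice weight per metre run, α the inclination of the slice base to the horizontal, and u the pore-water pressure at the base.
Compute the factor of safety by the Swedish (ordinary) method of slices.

FS = 2.52

Ordinary method of slices: FS = Σ[c'·Δl_i + (W_i cosα_i − u_i·Δl_i)·tanφ'] / Σ W_i sinα_i, with Δl_i = b_i / cosα_i.
Slice 1: Δl = 2.8/cos(-3.9°) = 2.806 m; N'_1 = 78·cos(-3.9°) − 8·2.806 = 55.4; c'Δl = 41.82; W sinα = -5.3
Slice 2: Δl = 2.1/cos9.5° = 2.129 m; N'_2 = 140·cos9.5° − 5·2.129 = 127.4; c'Δl = 31.73; W sinα = 23.1
Slice 3: Δl = 1.9/cos20.9° = 2.034 m; N'_3 = 145·cos20.9° − 21·2.034 = 92.7; c'Δl = 30.30; W sinα = 51.7
Slice 4: Δl = 2.5/cos34.6° = 3.037 m; N'_4 = 131·cos34.6° − 14·3.037 = 65.3; c'Δl = 45.25; W sinα = 74.4
Slice 5: Δl = 1.3/cos48.5° = 1.962 m; N'_5 = 22·cos48.5° − 0·1.962 = 14.6; c'Δl = 29.23; W sinα = 16.5
Σc'Δl = 178.3 kN/m; ΣN' = 355.4 kN/m; ΣW sinα = 160.4 kN/m
Resisting = 178.3 + 355.4·tan32.5° = 178.3 + 226.4 = 404.8 kN/m
FS = 404.8 / 160.4 = 2.524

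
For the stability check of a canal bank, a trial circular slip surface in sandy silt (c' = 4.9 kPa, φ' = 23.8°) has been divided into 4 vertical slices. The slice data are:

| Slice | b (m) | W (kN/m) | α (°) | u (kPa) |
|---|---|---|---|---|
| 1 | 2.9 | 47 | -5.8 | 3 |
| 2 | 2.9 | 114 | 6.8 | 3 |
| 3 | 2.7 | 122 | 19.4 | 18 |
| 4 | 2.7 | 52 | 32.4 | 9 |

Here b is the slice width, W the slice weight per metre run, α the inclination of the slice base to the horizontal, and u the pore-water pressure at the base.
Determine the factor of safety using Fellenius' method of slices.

Ordinary method of slices: FS = Σ[c'·Δl_i + (W_i cosα_i − u_i·Δl_i)·tanφ'] / Σ W_i sinα_i, with Δl_i = b_i / cosα_i.
Slice 1: Δl = 2.9/cos(-5.8°) = 2.915 m; N'_1 = 47·cos(-5.8°) − 3·2.915 = 38.0; c'Δl = 14.28; W sinα = -4.7
Slice 2: Δl = 2.9/cos6.8° = 2.921 m; N'_2 = 114·cos6.8° − 3·2.921 = 104.4; c'Δl = 14.31; W sinα = 13.5
Slice 3: Δl = 2.7/cos19.4° = 2.863 m; N'_3 = 122·cos19.4° − 18·2.863 = 63.5; c'Δl = 14.03; W sinα = 40.5
Slice 4: Δl = 2.7/cos32.4° = 3.198 m; N'_4 = 52·cos32.4° − 9·3.198 = 15.1; c'Δl = 15.67; W sinα = 27.9
Σc'Δl = 58.3 kN/m; ΣN' = 221.1 kN/m; ΣW sinα = 77.1 kN/m
Resisting = 58.3 + 221.1·tan23.8° = 58.3 + 97.5 = 155.8 kN/m
FS = 155.8 / 77.1 = 2.020

FS = 2.02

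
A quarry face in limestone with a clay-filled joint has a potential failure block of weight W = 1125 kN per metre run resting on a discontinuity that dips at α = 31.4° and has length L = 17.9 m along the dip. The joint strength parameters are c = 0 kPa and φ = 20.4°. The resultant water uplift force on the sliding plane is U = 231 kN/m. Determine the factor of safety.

FS = 0.46

Resolving the block weight along and normal to the plane and applying the Mohr–Coulomb strength on the joint:
N' = W cosα − U = 1125·cos31.4° − 231 = 729.2 kN/m
Driving force T = W sinα = 1125·sin31.4° = 586.1 kN/m
Resisting force R = c·L + N'·tanφ = 0·17.9 + 729.2·tan20.4° = 0.0 + 271.2 = 271.2 kN/m
FS = R / T = 271.2 / 586.1 = 0.463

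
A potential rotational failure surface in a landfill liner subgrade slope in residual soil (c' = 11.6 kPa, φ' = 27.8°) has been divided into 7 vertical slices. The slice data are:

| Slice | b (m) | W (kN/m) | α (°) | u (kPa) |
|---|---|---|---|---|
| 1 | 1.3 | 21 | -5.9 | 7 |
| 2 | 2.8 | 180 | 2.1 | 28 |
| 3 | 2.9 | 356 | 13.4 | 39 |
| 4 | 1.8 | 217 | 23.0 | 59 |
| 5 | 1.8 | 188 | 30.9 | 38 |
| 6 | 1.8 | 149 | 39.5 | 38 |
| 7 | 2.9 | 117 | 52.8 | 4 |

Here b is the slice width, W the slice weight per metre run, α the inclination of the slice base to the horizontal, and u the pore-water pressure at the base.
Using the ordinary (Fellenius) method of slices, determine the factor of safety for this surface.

FS = 1.14

Ordinary method of slices: FS = Σ[c'·Δl_i + (W_i cosα_i − u_i·Δl_i)·tanφ'] / Σ W_i sinα_i, with Δl_i = b_i / cosα_i.
Slice 1: Δl = 1.3/cos(-5.9°) = 1.307 m; N'_1 = 21·cos(-5.9°) − 7·1.307 = 11.7; c'Δl = 15.16; W sinα = -2.2
Slice 2: Δl = 2.8/cos2.1° = 2.802 m; N'_2 = 180·cos2.1° − 28·2.802 = 101.4; c'Δl = 32.50; W sinα = 6.6
Slice 3: Δl = 2.9/cos13.4° = 2.981 m; N'_3 = 356·cos13.4° − 39·2.981 = 230.0; c'Δl = 34.58; W sinα = 82.5
Slice 4: Δl = 1.8/cos23.0° = 1.955 m; N'_4 = 217·cos23.0° − 59·1.955 = 84.4; c'Δl = 22.68; W sinα = 84.8
Slice 5: Δl = 1.8/cos30.9° = 2.098 m; N'_5 = 188·cos30.9° − 38·2.098 = 81.6; c'Δl = 24.33; W sinα = 96.5
Slice 6: Δl = 1.8/cos39.5° = 2.333 m; N'_6 = 149·cos39.5° − 38·2.333 = 26.3; c'Δl = 27.06; W sinα = 94.8
Slice 7: Δl = 2.9/cos52.8° = 4.797 m; N'_7 = 117·cos52.8° − 4·4.797 = 51.6; c'Δl = 55.64; W sinα = 93.2
Σc'Δl = 212.0 kN/m; ΣN' = 587.1 kN/m; ΣW sinα = 456.2 kN/m
Resisting = 212.0 + 587.1·tan27.8° = 212.0 + 309.5 = 521.5 kN/m
FS = 521.5 / 456.2 = 1.143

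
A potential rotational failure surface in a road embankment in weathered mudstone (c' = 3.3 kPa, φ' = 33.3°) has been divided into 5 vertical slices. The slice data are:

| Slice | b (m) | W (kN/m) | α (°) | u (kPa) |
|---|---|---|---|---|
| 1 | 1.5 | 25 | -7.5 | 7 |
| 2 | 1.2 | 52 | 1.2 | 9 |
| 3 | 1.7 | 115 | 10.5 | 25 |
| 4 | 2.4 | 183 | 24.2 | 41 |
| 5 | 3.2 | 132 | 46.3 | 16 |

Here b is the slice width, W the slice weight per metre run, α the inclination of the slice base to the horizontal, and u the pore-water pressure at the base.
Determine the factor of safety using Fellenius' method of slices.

Ordinary method of slices: FS = Σ[c'·Δl_i + (W_i cosα_i − u_i·Δl_i)·tanφ'] / Σ W_i sinα_i, with Δl_i = b_i / cosα_i.
Slice 1: Δl = 1.5/cos(-7.5°) = 1.513 m; N'_1 = 25·cos(-7.5°) − 7·1.513 = 14.2; c'Δl = 4.99; W sinα = -3.3
Slice 2: Δl = 1.2/cos1.2° = 1.200 m; N'_2 = 52·cos1.2° − 9·1.200 = 41.2; c'Δl = 3.96; W sinα = 1.1
Slice 3: Δl = 1.7/cos10.5° = 1.729 m; N'_3 = 115·cos10.5° − 25·1.729 = 69.9; c'Δl = 5.71; W sinα = 21.0
Slice 4: Δl = 2.4/cos24.2° = 2.631 m; N'_4 = 183·cos24.2° − 41·2.631 = 59.0; c'Δl = 8.68; W sinα = 75.0
Slice 5: Δl = 3.2/cos46.3° = 4.632 m; N'_5 = 132·cos46.3° − 16·4.632 = 17.1; c'Δl = 15.28; W sinα = 95.4
Σc'Δl = 38.6 kN/m; ΣN' = 201.4 kN/m; ΣW sinα = 189.2 kN/m
Resisting = 38.6 + 201.4·tan33.3° = 38.6 + 132.3 = 170.9 kN/m
FS = 170.9 / 189.2 = 0.903

FS = 0.90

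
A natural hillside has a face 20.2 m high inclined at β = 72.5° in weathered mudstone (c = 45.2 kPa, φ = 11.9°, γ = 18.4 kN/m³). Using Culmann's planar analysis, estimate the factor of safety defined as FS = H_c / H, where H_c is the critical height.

FS = 0.89

H_c = (4c/γ) · sinβ cosφ / [1 − cos(β − φ)]
    = (4·45.2/18.4) · sin72.5°·cos11.9° / [1 − cos60.6°]
    = 9.826 · 0.9332 / 0.5091 = 18.01 m
FS = H_c / H = 18.01 / 20.2 = 0.892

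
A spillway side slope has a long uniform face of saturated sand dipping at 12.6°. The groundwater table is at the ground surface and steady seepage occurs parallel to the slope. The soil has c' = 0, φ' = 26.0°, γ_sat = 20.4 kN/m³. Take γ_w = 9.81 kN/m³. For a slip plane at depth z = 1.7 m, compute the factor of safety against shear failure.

FS = 1.13

With seepage parallel to the slope and the water table at the surface, the effective normal stress on the slip plane uses the buoyant unit weight γ' = γ_sat − γ_w while the driving shear stress uses γ_sat:
FS = [c' + γ' z cos²β tanφ'] / [γ_sat z sinβ cosβ]
(For c' = 0 this reduces to FS = (γ'/γ_sat)·tanφ'/tanβ.)
γ' = 20.4 − 9.81 = 10.59 kN/m³
Numerator = 0.0 + 10.59·1.7·cos²12.6°·tan26.0° = 0.0 + 10.59·1.7·0.9524·0.4877 = 8.363 kPa
Denominator = 20.4·1.7·sin12.6°·cos12.6° = 20.4·1.7·0.2181·0.9759 = 7.383 kPa
FS = 8.363 / 7.383 = 1.133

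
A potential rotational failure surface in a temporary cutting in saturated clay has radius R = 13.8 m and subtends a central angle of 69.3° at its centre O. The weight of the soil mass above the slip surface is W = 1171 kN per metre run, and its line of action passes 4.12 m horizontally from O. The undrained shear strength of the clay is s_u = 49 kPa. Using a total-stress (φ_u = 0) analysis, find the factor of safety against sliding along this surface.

FS = 2.34

Taking moments about the centre O, the resisting moment is provided by the undrained shear strength acting along the arc:
Arc length L_a = R·θ = 13.8·(69.3°·π/180) = 13.8·1.2095 = 16.69 m
M_R = s_u·L_a·R = 49·16.69·13.8 = 11286.6 kN·m/m
M_D = W·d = 1171·4.12 = 4824.5 kN·m/m
FS = M_R / M_D = 11286.6 / 4824.5 = 2.339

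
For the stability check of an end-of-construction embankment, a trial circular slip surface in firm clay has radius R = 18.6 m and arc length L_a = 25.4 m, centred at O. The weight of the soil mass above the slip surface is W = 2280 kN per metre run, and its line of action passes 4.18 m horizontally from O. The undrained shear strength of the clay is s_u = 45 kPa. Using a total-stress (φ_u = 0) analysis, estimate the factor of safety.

Taking moments about the centre O, the resisting moment is provided by the undrained shear strength acting along the arc:
M_R = s_u·L_a·R = 45·25.40·18.6 = 21259.8 kN·m/m
M_D = W·d = 2280·4.18 = 9530.4 kN·m/m
FS = M_R / M_D = 21259.8 / 9530.4 = 2.231

FS = 2.23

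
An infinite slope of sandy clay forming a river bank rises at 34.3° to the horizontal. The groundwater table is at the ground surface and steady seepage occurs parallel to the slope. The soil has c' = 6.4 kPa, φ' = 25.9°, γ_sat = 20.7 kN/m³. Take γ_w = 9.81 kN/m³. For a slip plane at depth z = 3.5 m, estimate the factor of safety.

With seepage parallel to the slope and the water table at the surface, the effective normal stress on the slip plane uses the buoyant unit weight γ' = γ_sat − γ_w while the driving shear stress uses γ_sat:
FS = [c' + γ' z cos²β tanφ'] / [γ_sat z sinβ cosβ]
γ' = 20.7 − 9.81 = 10.89 kN/m³
Numerator = 6.4 + 10.89·3.5·cos²34.3°·tan25.9° = 6.4 + 10.89·3.5·0.6824·0.4856 = 19.030 kPa
Denominator = 20.7·3.5·sin34.3°·cos34.3° = 20.7·3.5·0.5635·0.8261 = 33.727 kPa
FS = 19.030 / 33.727 = 0.564

FS = 0.56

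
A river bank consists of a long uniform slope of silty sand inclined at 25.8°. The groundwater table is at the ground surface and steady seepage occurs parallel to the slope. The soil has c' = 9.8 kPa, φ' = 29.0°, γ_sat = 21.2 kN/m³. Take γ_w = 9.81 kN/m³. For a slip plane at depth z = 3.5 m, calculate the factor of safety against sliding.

With seepage parallel to the slope and the water table at the surface, the effective normal stress on the slip plane uses the buoyant unit weight γ' = γ_sat − γ_w while the driving shear stress uses γ_sat:
FS = [c' + γ' z cos²β tanφ'] / [γ_sat z sinβ cosβ]
γ' = 21.2 − 9.81 = 11.39 kN/m³
Numerator = 9.8 + 11.39·3.5·cos²25.8°·tan29.0° = 9.8 + 11.39·3.5·0.8106·0.5543 = 27.712 kPa
Denominator = 21.2·3.5·sin25.8°·cos25.8° = 21.2·3.5·0.4352·0.9003 = 29.075 kPa
FS = 27.712 / 29.075 = 0.953

FS = 0.95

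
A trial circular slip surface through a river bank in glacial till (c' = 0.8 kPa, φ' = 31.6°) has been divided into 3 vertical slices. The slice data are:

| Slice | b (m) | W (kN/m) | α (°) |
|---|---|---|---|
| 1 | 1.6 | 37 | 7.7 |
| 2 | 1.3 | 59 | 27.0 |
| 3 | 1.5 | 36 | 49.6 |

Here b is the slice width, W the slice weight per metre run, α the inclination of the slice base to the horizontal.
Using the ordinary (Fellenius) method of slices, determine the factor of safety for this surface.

Ordinary method of slices: FS = Σ[c'·Δl_i + (W_i cosα_i)·tanφ'] / Σ W_i sinα_i, with Δl_i = b_i / cosα_i.
Slice 1: Δl = 1.6/cos7.7° = 1.615 m; N'_1 = 37·cos7.7° = 36.7; c'Δl = 1.29; W sinα = 5.0
Slice 2: Δl = 1.3/cos27.0° = 1.459 m; N'_2 = 59·cos27.0° = 52.6; c'Δl = 1.17; W sinα = 26.8
Slice 3: Δl = 1.5/cos49.6° = 2.314 m; N'_3 = 36·cos49.6° = 23.3; c'Δl = 1.85; W sinα = 27.4
Σc'Δl = 4.3 kN/m; ΣN' = 112.6 kN/m; ΣW sinα = 59.2 kN/m
Resisting = 4.3 + 112.6·tan31.6° = 4.3 + 69.3 = 73.6 kN/m
FS = 73.6 / 59.2 = 1.243

FS = 1.24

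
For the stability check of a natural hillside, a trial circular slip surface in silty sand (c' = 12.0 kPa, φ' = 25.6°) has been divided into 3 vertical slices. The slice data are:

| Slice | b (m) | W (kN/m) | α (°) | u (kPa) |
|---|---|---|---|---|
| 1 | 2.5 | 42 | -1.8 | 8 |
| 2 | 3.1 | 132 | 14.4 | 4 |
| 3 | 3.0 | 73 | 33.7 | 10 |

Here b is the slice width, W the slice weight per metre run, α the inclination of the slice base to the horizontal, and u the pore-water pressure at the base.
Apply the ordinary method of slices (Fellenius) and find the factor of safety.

Ordinary method of slices: FS = Σ[c'·Δl_i + (W_i cosα_i − u_i·Δl_i)·tanφ'] / Σ W_i sinα_i, with Δl_i = b_i / cosα_i.
Slice 1: Δl = 2.5/cos(-1.8°) = 2.501 m; N'_1 = 42·cos(-1.8°) − 8·2.501 = 22.0; c'Δl = 30.01; W sinα = -1.3
Slice 2: Δl = 3.1/cos14.4° = 3.201 m; N'_2 = 132·cos14.4° − 4·3.201 = 115.1; c'Δl = 38.41; W sinα = 32.8
Slice 3: Δl = 3.0/cos33.7° = 3.606 m; N'_3 = 73·cos33.7° − 10·3.606 = 24.7; c'Δl = 43.27; W sinα = 40.5
Σc'Δl = 111.7 kN/m; ΣN' = 161.7 kN/m; ΣW sinα = 72.0 kN/m
Resisting = 111.7 + 161.7·tan25.6° = 111.7 + 77.5 = 189.2 kN/m
FS = 189.2 / 72.0 = 2.627

FS = 2.63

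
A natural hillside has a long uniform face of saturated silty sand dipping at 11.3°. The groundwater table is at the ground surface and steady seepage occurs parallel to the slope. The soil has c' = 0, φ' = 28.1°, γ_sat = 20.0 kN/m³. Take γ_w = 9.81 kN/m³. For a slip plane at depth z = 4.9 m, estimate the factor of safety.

With seepage parallel to the slope and the water table at the surface, the effective normal stress on the slip plane uses the buoyant unit weight γ' = γ_sat − γ_w while the driving shear stress uses γ_sat:
FS = [c' + γ' z cos²β tanφ'] / [γ_sat z sinβ cosβ]
(For c' = 0 this reduces to FS = (γ'/γ_sat)·tanφ'/tanβ.)
γ' = 20.0 − 9.81 = 10.19 kN/m³
Numerator = 0.0 + 10.19·4.9·cos²11.3°·tan28.1° = 0.0 + 10.19·4.9·0.9616·0.5340 = 25.637 kPa
Denominator = 20.0·4.9·sin11.3°·cos11.3° = 20.0·4.9·0.1959·0.9806 = 18.830 kPa
FS = 25.637 / 18.830 = 1.361

FS = 1.36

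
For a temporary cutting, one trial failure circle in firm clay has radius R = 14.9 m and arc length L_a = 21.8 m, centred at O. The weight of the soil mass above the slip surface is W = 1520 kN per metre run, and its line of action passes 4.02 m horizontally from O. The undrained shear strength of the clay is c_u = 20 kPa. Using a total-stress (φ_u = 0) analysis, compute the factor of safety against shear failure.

FS = 1.06

Taking moments about the centre O, the resisting moment is provided by the undrained shear strength acting along the arc:
M_R = c_u·L_a·R = 20·21.80·14.9 = 6496.4 kN·m/m
M_D = W·d = 1520·4.02 = 6110.4 kN·m/m
FS = M_R / M_D = 6496.4 / 6110.4 = 1.063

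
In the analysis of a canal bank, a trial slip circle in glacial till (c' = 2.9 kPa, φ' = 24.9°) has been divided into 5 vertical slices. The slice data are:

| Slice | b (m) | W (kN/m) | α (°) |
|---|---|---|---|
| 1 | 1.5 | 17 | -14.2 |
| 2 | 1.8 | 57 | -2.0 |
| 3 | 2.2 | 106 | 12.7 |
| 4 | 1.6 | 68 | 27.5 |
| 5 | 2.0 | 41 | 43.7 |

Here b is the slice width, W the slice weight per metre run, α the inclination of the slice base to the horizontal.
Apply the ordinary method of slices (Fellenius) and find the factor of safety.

FS = 1.99

Ordinary method of slices: FS = Σ[c'·Δl_i + (W_i cosα_i)·tanφ'] / Σ W_i sinα_i, with Δl_i = b_i / cosα_i.
Slice 1: Δl = 1.5/cos(-14.2°) = 1.547 m; N'_1 = 17·cos(-14.2°) = 16.5; c'Δl = 4.49; W sinα = -4.2
Slice 2: Δl = 1.8/cos(-2.0°) = 1.801 m; N'_2 = 57·cos(-2.0°) = 57.0; c'Δl = 5.22; W sinα = -2.0
Slice 3: Δl = 2.2/cos12.7° = 2.255 m; N'_3 = 106·cos12.7° = 103.4; c'Δl = 6.54; W sinα = 23.3
Slice 4: Δl = 1.6/cos27.5° = 1.804 m; N'_4 = 68·cos27.5° = 60.3; c'Δl = 5.23; W sinα = 31.4
Slice 5: Δl = 2.0/cos43.7° = 2.766 m; N'_5 = 41·cos43.7° = 29.6; c'Δl = 8.02; W sinα = 28.3
Σc'Δl = 29.5 kN/m; ΣN' = 266.8 kN/m; ΣW sinα = 76.9 kN/m
Resisting = 29.5 + 266.8·tan24.9° = 29.5 + 123.8 = 153.4 kN/m
FS = 153.4 / 76.9 = 1.995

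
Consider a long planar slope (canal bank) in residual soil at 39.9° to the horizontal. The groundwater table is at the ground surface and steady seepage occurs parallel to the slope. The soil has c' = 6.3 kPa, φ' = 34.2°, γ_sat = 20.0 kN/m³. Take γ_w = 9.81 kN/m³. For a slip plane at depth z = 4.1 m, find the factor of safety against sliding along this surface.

With seepage parallel to the slope and the water table at the surface, the effective normal stress on the slip plane uses the buoyant unit weight γ' = γ_sat − γ_w while the driving shear stress uses γ_sat:
FS = [c' + γ' z cos²β tanφ'] / [γ_sat z sinβ cosβ]
γ' = 20.0 − 9.81 = 10.19 kN/m³
Numerator = 6.3 + 10.19·4.1·cos²39.9°·tan34.2° = 6.3 + 10.19·4.1·0.5885·0.6796 = 23.010 kPa
Denominator = 20.0·4.1·sin39.9°·cos39.9° = 20.0·4.1·0.6414·0.7672 = 40.352 kPa
FS = 23.010 / 40.352 = 0.570

FS = 0.57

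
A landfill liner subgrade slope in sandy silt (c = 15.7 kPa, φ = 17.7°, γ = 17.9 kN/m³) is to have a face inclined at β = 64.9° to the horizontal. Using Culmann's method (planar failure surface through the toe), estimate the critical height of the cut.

H_c = 9.44 m

Culmann's analysis gives the critical failure plane at α_cr = (β + φ)/2 = (64.9 + 17.7)/2 = 41.3°, and the critical height
H_c = (4c/γ) · sinβ cosφ / [1 − cos(β − φ)]
    = (4·15.7/17.9) · sin64.9°·cos17.7° / [1 − cos(47.2°)]
    = 3.508 · 0.9056·0.9527 / [1 − 0.6794]
    = 3.508 · 0.8627 / 0.3206
    = 9.44 m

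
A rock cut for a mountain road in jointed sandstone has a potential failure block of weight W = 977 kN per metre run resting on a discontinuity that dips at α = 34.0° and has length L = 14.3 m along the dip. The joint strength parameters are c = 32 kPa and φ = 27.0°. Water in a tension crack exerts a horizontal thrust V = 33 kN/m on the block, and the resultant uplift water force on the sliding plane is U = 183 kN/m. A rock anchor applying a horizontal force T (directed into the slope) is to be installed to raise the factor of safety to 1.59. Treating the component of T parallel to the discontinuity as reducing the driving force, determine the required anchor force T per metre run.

T = 90 kN/m

Resolving forces along and normal to the sliding plane, with the horizontal anchor force T adding T·sinα to the effective normal force and T·cosα acting up the plane against the driving force:
FS = [cL + (W cosα − U − V sinα + T sinα) tanφ] / [W sinα + V cosα − T cosα]
Without the anchor: N' = 608.5 kN/m, driving T_d = 573.7 kN/m, resisting R = 32·14.3 + 608.5·tan27.0° = 767.7 kN/m, FS = 1.34.
Setting FS = 1.59 and solving for T:
1.59·(573.7 − T cos34.0°) = 767.7 + T sin34.0°·tan27.0°
T·(sin34.0°·tan27.0° + 1.59·cos34.0°) = 1.59·573.7 − 767.7
T·(0.5592·0.5095 + 1.59·0.8290) = 912.2 − 767.7 = 144.5
T·1.6031 = 144.5
T = 90.1 kN/m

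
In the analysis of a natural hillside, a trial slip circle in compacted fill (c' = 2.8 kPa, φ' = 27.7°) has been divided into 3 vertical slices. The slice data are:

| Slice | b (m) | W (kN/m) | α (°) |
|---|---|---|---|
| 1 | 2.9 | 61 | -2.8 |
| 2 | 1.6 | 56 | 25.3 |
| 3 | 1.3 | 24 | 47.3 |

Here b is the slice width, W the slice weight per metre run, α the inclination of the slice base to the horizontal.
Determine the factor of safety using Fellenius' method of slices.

FS = 2.22

Ordinary method of slices: FS = Σ[c'·Δl_i + (W_i cosα_i)·tanφ'] / Σ W_i sinα_i, with Δl_i = b_i / cosα_i.
Slice 1: Δl = 2.9/cos(-2.8°) = 2.903 m; N'_1 = 61·cos(-2.8°) = 60.9; c'Δl = 8.13; W sinα = -3.0
Slice 2: Δl = 1.6/cos25.3° = 1.770 m; N'_2 = 56·cos25.3° = 50.6; c'Δl = 4.96; W sinα = 23.9
Slice 3: Δl = 1.3/cos47.3° = 1.917 m; N'_3 = 24·cos47.3° = 16.3; c'Δl = 5.37; W sinα = 17.6
Σc'Δl = 18.5 kN/m; ΣN' = 127.8 kN/m; ΣW sinα = 38.6 kN/m
Resisting = 18.5 + 127.8·tan27.7° = 18.5 + 67.1 = 85.6 kN/m
FS = 85.6 / 38.6 = 2.217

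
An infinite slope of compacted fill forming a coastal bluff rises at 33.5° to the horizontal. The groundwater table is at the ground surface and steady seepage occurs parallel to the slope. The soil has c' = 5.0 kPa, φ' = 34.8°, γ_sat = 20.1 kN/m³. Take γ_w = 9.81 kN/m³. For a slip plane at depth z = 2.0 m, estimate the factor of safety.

FS = 0.81

With seepage parallel to the slope and the water table at the surface, the effective normal stress on the slip plane uses the buoyant unit weight γ' = γ_sat − γ_w while the driving shear stress uses γ_sat:
FS = [c' + γ' z cos²β tanφ'] / [γ_sat z sinβ cosβ]
γ' = 20.1 − 9.81 = 10.29 kN/m³
Numerator = 5.0 + 10.29·2.0·cos²33.5°·tan34.8° = 5.0 + 10.29·2.0·0.6954·0.6950 = 14.946 kPa
Denominator = 20.1·2.0·sin33.5°·cos33.5° = 20.1·2.0·0.5519·0.8339 = 18.502 kPa
FS = 14.946 / 18.502 = 0.808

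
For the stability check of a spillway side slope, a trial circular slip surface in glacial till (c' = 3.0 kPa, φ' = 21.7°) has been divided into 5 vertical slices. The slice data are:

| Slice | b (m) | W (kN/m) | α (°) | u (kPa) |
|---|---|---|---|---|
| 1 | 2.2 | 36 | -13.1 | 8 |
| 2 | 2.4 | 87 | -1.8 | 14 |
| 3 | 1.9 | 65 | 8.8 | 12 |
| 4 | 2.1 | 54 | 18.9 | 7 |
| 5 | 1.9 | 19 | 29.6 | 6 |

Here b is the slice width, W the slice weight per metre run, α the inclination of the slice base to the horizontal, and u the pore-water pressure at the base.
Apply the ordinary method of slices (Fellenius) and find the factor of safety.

Ordinary method of slices: FS = Σ[c'·Δl_i + (W_i cosα_i − u_i·Δl_i)·tanφ'] / Σ W_i sinα_i, with Δl_i = b_i / cosα_i.
Slice 1: Δl = 2.2/cos(-13.1°) = 2.259 m; N'_1 = 36·cos(-13.1°) − 8·2.259 = 17.0; c'Δl = 6.78; W sinα = -8.2
Slice 2: Δl = 2.4/cos(-1.8°) = 2.401 m; N'_2 = 87·cos(-1.8°) − 14·2.401 = 53.3; c'Δl = 7.20; W sinα = -2.7
Slice 3: Δl = 1.9/cos8.8° = 1.923 m; N'_3 = 65·cos8.8° − 12·1.923 = 41.2; c'Δl = 5.77; W sinα = 9.9
Slice 4: Δl = 2.1/cos18.9° = 2.220 m; N'_4 = 54·cos18.9° − 7·2.220 = 35.6; c'Δl = 6.66; W sinα = 17.5
Slice 5: Δl = 1.9/cos29.6° = 2.185 m; N'_5 = 19·cos29.6° − 6·2.185 = 3.4; c'Δl = 6.56; W sinα = 9.4
Σc'Δl = 33.0 kN/m; ΣN' = 150.5 kN/m; ΣW sinα = 25.9 kN/m
Resisting = 33.0 + 150.5·tan21.7° = 33.0 + 59.9 = 92.8 kN/m
FS = 92.8 / 25.9 = 3.581

FS = 3.58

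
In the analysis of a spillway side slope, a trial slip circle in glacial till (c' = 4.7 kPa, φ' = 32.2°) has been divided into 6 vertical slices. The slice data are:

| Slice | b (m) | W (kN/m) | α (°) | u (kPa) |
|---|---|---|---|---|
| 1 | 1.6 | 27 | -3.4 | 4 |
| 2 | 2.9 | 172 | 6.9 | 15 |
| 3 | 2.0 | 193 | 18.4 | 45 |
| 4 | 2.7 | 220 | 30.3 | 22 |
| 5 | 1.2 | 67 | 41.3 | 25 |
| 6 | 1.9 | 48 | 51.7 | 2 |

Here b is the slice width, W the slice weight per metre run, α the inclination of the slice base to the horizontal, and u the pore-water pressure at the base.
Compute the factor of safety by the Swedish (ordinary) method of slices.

FS = 1.15

Ordinary method of slices: FS = Σ[c'·Δl_i + (W_i cosα_i − u_i·Δl_i)·tanφ'] / Σ W_i sinα_i, with Δl_i = b_i / cosα_i.
Slice 1: Δl = 1.6/cos(-3.4°) = 1.603 m; N'_1 = 27·cos(-3.4°) − 4·1.603 = 20.5; c'Δl = 7.53; W sinα = -1.6
Slice 2: Δl = 2.9/cos6.9° = 2.921 m; N'_2 = 172·cos6.9° − 15·2.921 = 126.9; c'Δl = 13.73; W sinα = 20.7
Slice 3: Δl = 2.0/cos18.4° = 2.108 m; N'_3 = 193·cos18.4° − 45·2.108 = 88.3; c'Δl = 9.91; W sinα = 60.9
Slice 4: Δl = 2.7/cos30.3° = 3.127 m; N'_4 = 220·cos30.3° − 22·3.127 = 121.1; c'Δl = 14.70; W sinα = 111.0
Slice 5: Δl = 1.2/cos41.3° = 1.597 m; N'_5 = 67·cos41.3° − 25·1.597 = 10.4; c'Δl = 7.51; W sinα = 44.2
Slice 6: Δl = 1.9/cos51.7° = 3.066 m; N'_6 = 48·cos51.7° − 2·3.066 = 23.6; c'Δl = 14.41; W sinα = 37.7
Σc'Δl = 67.8 kN/m; ΣN' = 390.9 kN/m; ΣW sinα = 272.9 kN/m
Resisting = 67.8 + 390.9·tan32.2° = 67.8 + 246.2 = 314.0 kN/m
FS = 314.0 / 272.9 = 1.151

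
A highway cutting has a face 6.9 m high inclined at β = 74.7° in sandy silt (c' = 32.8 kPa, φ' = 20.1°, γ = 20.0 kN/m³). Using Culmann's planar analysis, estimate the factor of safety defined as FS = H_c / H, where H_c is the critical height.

H_c = (4c'/γ) · sinβ cosφ' / [1 − cos(β − φ')]
    = (4·32.8/20.0) · sin74.7°·cos20.1° / [1 − cos54.6°]
    = 6.560 · 0.9058 / 0.4207 = 14.12 m
FS = H_c / H = 14.12 / 6.9 = 2.047

FS = 2.05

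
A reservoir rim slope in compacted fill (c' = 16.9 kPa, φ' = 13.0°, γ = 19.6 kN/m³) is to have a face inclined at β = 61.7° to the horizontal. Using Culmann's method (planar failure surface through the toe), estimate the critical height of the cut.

Culmann's analysis gives the critical failure plane at α_cr = (β + φ')/2 = (61.7 + 13.0)/2 = 37.4°, and the critical height
H_c = (4c'/γ) · sinβ cosφ' / [1 − cos(β − φ')]
    = (4·16.9/19.6) · sin61.7°·cos13.0° / [1 − cos(48.7°)]
    = 3.449 · 0.8805·0.9744 / [1 − 0.6600]
    = 3.449 · 0.8579 / 0.3400
    = 8.70 m

H_c = 8.70 m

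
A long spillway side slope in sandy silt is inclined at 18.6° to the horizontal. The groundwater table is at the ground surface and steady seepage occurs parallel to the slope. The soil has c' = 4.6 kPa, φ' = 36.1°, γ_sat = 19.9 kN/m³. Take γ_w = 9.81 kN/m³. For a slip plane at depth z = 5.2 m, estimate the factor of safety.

FS = 1.25

With seepage parallel to the slope and the water table at the surface, the effective normal stress on the slip plane uses the buoyant unit weight γ' = γ_sat − γ_w while the driving shear stress uses γ_sat:
FS = [c' + γ' z cos²β tanφ'] / [γ_sat z sinβ cosβ]
γ' = 19.9 − 9.81 = 10.09 kN/m³
Numerator = 4.6 + 10.09·5.2·cos²18.6°·tan36.1° = 4.6 + 10.09·5.2·0.8983·0.7292 = 38.968 kPa
Denominator = 19.9·5.2·sin18.6°·cos18.6° = 19.9·5.2·0.3190·0.9478 = 31.282 kPa
FS = 38.968 / 31.282 = 1.246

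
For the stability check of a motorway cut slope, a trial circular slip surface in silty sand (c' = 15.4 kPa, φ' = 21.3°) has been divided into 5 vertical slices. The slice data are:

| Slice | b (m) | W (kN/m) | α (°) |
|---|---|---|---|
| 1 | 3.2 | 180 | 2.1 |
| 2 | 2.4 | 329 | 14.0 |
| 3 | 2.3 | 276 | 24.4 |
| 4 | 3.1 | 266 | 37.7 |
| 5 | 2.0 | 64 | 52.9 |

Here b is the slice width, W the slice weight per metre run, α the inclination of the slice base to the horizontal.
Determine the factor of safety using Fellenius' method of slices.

Ordinary method of slices: FS = Σ[c'·Δl_i + (W_i cosα_i)·tanφ'] / Σ W_i sinα_i, with Δl_i = b_i / cosα_i.
Slice 1: Δl = 3.2/cos2.1° = 3.202 m; N'_1 = 180·cos2.1° = 179.9; c'Δl = 49.31; W sinα = 6.6
Slice 2: Δl = 2.4/cos14.0° = 2.473 m; N'_2 = 329·cos14.0° = 319.2; c'Δl = 38.09; W sinα = 79.6
Slice 3: Δl = 2.3/cos24.4° = 2.526 m; N'_3 = 276·cos24.4° = 251.3; c'Δl = 38.89; W sinα = 114.0
Slice 4: Δl = 3.1/cos37.7° = 3.918 m; N'_4 = 266·cos37.7° = 210.5; c'Δl = 60.34; W sinα = 162.7
Slice 5: Δl = 2.0/cos52.9° = 3.316 m; N'_5 = 64·cos52.9° = 38.6; c'Δl = 51.06; W sinα = 51.0
Σc'Δl = 237.7 kN/m; ΣN' = 999.5 kN/m; ΣW sinα = 413.9 kN/m
Resisting = 237.7 + 999.5·tan21.3° = 237.7 + 389.7 = 627.4 kN/m
FS = 627.4 / 413.9 = 1.516

FS = 1.52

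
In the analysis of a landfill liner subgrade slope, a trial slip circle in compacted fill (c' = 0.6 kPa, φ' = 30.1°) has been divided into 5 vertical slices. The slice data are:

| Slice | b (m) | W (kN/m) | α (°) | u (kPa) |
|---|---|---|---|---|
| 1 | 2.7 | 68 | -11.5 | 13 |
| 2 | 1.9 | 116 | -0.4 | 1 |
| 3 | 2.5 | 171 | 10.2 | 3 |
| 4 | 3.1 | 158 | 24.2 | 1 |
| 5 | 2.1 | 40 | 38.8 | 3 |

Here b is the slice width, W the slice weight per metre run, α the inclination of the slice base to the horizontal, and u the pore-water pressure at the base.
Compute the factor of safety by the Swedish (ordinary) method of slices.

Ordinary method of slices: FS = Σ[c'·Δl_i + (W_i cosα_i − u_i·Δl_i)·tanφ'] / Σ W_i sinα_i, with Δl_i = b_i / cosα_i.
Slice 1: Δl = 2.7/cos(-11.5°) = 2.755 m; N'_1 = 68·cos(-11.5°) − 13·2.755 = 30.8; c'Δl = 1.65; W sinα = -13.6
Slice 2: Δl = 1.9/cos(-0.4°) = 1.900 m; N'_2 = 116·cos(-0.4°) − 1·1.900 = 114.1; c'Δl = 1.14; W sinα = -0.8
Slice 3: Δl = 2.5/cos10.2° = 2.540 m; N'_3 = 171·cos10.2° − 3·2.540 = 160.7; c'Δl = 1.52; W sinα = 30.3
Slice 4: Δl = 3.1/cos24.2° = 3.399 m; N'_4 = 158·cos24.2° − 1·3.399 = 140.7; c'Δl = 2.04; W sinα = 64.8
Slice 5: Δl = 2.1/cos38.8° = 2.695 m; N'_5 = 40·cos38.8° − 3·2.695 = 23.1; c'Δl = 1.62; W sinα = 25.1
Σc'Δl = 8.0 kN/m; ΣN' = 469.4 kN/m; ΣW sinα = 105.7 kN/m
Resisting = 8.0 + 469.4·tan30.1° = 8.0 + 272.1 = 280.1 kN/m
FS = 280.1 / 105.7 = 2.649

FS = 2.65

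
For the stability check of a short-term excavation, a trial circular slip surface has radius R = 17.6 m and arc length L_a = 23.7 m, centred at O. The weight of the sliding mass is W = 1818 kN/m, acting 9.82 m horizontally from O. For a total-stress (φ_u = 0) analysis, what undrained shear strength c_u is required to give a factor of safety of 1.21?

c_u = 51.8 kPa

FS = c_u·L_a·R / (W·d), so c_u = FS·W·d / (L_a·R).
c_u = 1.21·1818·9.82 / (23.70·17.6) = 21601.8 / 417.12 = 51.79 kPa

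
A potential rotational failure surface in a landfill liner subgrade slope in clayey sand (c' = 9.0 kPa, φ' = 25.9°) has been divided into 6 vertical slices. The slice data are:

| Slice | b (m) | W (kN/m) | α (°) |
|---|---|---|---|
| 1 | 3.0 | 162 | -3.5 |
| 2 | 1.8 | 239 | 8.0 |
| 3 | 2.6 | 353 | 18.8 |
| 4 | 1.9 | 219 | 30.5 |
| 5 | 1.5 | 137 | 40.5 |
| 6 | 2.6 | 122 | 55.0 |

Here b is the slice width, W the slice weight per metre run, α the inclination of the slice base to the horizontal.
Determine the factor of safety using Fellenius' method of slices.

Ordinary method of slices: FS = Σ[c'·Δl_i + (W_i cosα_i)·tanφ'] / Σ W_i sinα_i, with Δl_i = b_i / cosα_i.
Slice 1: Δl = 3.0/cos(-3.5°) = 3.006 m; N'_1 = 162·cos(-3.5°) = 161.7; c'Δl = 27.05; W sinα = -9.9
Slice 2: Δl = 1.8/cos8.0° = 1.818 m; N'_2 = 239·cos8.0° = 236.7; c'Δl = 16.36; W sinα = 33.3
Slice 3: Δl = 2.6/cos18.8° = 2.747 m; N'_3 = 353·cos18.8° = 334.2; c'Δl = 24.72; W sinα = 113.8
Slice 4: Δl = 1.9/cos30.5° = 2.205 m; N'_4 = 219·cos30.5° = 188.7; c'Δl = 19.85; W sinα = 111.2
Slice 5: Δl = 1.5/cos40.5° = 1.973 m; N'_5 = 137·cos40.5° = 104.2; c'Δl = 17.75; W sinα = 89.0
Slice 6: Δl = 2.6/cos55.0° = 4.533 m; N'_6 = 122·cos55.0° = 70.0; c'Δl = 40.80; W sinα = 99.9
Σc'Δl = 146.5 kN/m; ΣN' = 1095.4 kN/m; ΣW sinα = 437.2 kN/m
Resisting = 146.5 + 1095.4·tan25.9° = 146.5 + 531.9 = 678.4 kN/m
FS = 678.4 / 437.2 = 1.552

FS = 1.55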